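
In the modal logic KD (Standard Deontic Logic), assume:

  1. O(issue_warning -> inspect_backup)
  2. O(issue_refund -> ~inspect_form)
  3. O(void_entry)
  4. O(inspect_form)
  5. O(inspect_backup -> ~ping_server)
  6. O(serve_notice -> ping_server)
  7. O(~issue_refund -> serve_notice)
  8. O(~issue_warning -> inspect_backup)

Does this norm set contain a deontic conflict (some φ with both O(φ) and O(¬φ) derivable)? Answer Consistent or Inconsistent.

Premises 8 and 1 cover both cases: O(~issue_warning -> inspect_backup) and O(issue_warning -> inspect_backup). Since ~issue_warning ∨ issue_warning is a tautology, O(inspect_backup) follows.
Premise 5 is O(inspect_backup -> ~ping_server); since O(inspect_backup), deontic closure gives O(~ping_server).
Premise 6, O(serve_notice -> ping_server), contraposes to O(~ping_server -> ~serve_notice); with O(~ping_server) we get O(~serve_notice).
Premise 7, O(~issue_refund -> serve_notice), contraposes to O(~serve_notice -> issue_refund); with O(~serve_notice) we get O(issue_refund).
Applying K to premise 2 (O(issue_refund -> ~inspect_form)) and O(issue_refund) yields O(~inspect_form).
But premise 4 directly asserts O(inspect_form).
We now have both O(~inspect_form) and O(inspect_form) — inspect_form is simultaneously obligatory and forbidden, violating the D-axiom.

Inconsistent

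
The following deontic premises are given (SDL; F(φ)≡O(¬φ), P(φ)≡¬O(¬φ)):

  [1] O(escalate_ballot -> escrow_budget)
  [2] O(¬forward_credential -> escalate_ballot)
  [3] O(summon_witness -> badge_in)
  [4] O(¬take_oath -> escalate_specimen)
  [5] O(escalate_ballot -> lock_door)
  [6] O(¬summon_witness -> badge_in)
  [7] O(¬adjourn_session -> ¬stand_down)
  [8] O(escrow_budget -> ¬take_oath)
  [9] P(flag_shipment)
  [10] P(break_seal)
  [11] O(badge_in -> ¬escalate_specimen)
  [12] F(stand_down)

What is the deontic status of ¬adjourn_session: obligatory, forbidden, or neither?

Neither

Premise 7 is O(¬adjourn_session -> ¬stand_down); even if O(¬stand_down) held, inferring O(¬adjourn_session) would be affirming the consequent — invalid.
No premise or chain of K-axiom applications forces O(¬adjourn_session), and none forces O(adjourn_session). So ¬adjourn_session is neither obligatory nor forbidden under these norms.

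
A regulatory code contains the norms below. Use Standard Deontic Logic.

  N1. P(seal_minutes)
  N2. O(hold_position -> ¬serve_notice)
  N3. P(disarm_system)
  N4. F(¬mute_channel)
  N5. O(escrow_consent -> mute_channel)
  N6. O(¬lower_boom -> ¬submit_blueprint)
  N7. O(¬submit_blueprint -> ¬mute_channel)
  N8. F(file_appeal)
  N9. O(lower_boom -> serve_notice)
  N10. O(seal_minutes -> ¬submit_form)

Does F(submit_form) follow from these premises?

Premise 10 is O(seal_minutes -> ¬submit_form), but O(seal_minutes) is not derivable from the premises (the permission P(seal_minutes) asserts only ¬O(¬seal_minutes), not O(seal_minutes)), so it does not yield O(¬submit_form).
No other premise forces O(¬submit_form). An ideal world satisfying every premise can still have submit_form true, so F(submit_form) is not derivable.

No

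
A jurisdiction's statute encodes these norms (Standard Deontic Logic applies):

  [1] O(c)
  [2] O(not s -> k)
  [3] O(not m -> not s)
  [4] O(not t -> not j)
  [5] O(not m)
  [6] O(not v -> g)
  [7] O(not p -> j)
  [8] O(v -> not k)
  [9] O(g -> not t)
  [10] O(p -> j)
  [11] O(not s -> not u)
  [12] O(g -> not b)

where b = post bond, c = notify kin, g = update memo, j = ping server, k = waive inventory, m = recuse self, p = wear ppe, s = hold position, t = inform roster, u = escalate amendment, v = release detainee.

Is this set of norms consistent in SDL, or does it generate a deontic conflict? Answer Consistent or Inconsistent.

By case analysis on not p: premise 7 gives O(not p -> j) and premise 10 gives O(p -> j), so O(j) either way.
The contrapositive of premise 4 (O(not t -> not j)) is O(j -> t), and O(j) is already established, so O(t).
The contrapositive of premise 9 (O(g -> not t)) is O(t -> not g), and O(t) is already established, so O(not g).
Premise 6 is O(not v -> g); contrapositively O(not g -> v). Since O(not g) holds, K gives O(v).
Applying K to premise 8 (O(v -> not k)) and O(v) yields O(not k).
Premise 2 is O(not s -> k); contrapositively O(not k -> s). Since O(not k) holds, K gives O(s).
Premise 3, O(not m -> not s), contraposes to O(s -> m); with O(s) we get O(m).
But premise 5 directly asserts O(not m).
We now have both O(m) and O(not m) — m is simultaneously obligatory and forbidden, violating the D-axiom.

Inconsistent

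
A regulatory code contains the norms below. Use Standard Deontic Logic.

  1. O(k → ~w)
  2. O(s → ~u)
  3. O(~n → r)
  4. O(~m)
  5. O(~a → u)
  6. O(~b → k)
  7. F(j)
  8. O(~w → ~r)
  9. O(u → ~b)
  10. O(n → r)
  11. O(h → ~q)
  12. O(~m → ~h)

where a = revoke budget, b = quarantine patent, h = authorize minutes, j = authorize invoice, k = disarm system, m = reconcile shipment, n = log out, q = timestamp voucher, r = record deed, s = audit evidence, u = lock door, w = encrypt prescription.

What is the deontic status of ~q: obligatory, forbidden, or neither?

Premise 11 is O(h → ~q), but O(h) is not derivable from the premises, so it does not yield O(~q).
No premise or chain of K-axiom applications forces O(~q), and none forces O(q). So ~q is neither obligatory nor forbidden under these norms.

Neither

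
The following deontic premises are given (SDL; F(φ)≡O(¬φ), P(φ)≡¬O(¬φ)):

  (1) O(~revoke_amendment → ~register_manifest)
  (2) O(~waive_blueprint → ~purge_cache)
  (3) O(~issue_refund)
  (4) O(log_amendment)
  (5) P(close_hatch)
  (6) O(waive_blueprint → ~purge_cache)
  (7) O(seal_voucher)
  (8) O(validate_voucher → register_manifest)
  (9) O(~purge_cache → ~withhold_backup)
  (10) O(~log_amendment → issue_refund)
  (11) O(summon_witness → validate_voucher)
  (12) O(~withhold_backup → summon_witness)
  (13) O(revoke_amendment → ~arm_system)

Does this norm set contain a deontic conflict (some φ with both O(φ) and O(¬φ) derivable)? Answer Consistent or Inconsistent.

Premise 10 is O(~log_amendment → issue_refund), but O(~log_amendment) is not derivable from the premises, so it does not yield O(issue_refund).
So O(issue_refund) is not derivable, and the apparent clash with O(~issue_refund) does not arise.
A world satisfying every obligation exists (e.g. arm_system=false, close_hatch=false, issue_refund=false, log_amendment=true, purge_cache=false, register_manifest=true, revoke_amendment=true, seal_voucher=true, summon_witness=true, validate_voucher=true, waive_blueprint=false, withhold_backup=false); no atom is both obligatory and forbidden, so the set is consistent.

Consistent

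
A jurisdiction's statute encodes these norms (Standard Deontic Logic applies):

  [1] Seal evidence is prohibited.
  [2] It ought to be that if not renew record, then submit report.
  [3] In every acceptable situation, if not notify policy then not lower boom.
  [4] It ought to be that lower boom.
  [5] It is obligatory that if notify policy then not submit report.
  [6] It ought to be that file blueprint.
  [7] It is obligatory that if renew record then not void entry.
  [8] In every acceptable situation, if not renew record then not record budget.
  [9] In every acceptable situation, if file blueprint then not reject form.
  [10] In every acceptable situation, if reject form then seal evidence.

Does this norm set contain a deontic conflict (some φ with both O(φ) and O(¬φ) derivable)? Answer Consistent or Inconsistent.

Consistent

Premise 10 is O(reject_form → seal_evidence), but O(reject_form) is not derivable from the premises, so it does not yield O(seal_evidence).
So O(seal_evidence) is not derivable, and the apparent clash with O(¬seal_evidence) does not arise.
A world satisfying every obligation exists (e.g. file_blueprint=true, lower_boom=true, notify_policy=true, record_budget=false, reject_form=false, renew_record=true, seal_evidence=false, submit_report=false, void_entry=false); no atom is both obligatory and forbidden, so the set is consistent.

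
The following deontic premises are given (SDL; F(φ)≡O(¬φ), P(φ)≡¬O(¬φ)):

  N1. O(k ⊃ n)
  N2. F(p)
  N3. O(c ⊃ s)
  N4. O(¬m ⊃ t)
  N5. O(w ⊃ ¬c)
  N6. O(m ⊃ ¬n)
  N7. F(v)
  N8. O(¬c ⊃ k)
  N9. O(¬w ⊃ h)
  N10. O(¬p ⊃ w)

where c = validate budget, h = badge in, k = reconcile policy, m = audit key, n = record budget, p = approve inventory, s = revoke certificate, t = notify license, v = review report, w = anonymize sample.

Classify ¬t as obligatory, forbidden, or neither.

Forbidden

Premise 2 is F(p), i.e. O(¬p).
Premise 10 is O(¬p ⊃ w); since O(¬p), deontic closure gives O(w).
From O(w) and premise 5, O(w ⊃ ¬c), we obtain O(¬c).
With premise 8, O(¬c ⊃ k), the K-axiom yields O(k).
Premise 1 is O(k ⊃ n); since O(k), deontic closure gives O(n).
Premise 6 is O(m ⊃ ¬n); contrapositively O(n ⊃ ¬m). Since O(n) holds, K gives O(¬m).
Applying K to premise 4 (O(¬m ⊃ t)) and O(¬m) yields O(t).
Premises 3, 7, 9 do not contribute to this derivation.
Thus O(t), which is F(¬t): ¬t is forbidden.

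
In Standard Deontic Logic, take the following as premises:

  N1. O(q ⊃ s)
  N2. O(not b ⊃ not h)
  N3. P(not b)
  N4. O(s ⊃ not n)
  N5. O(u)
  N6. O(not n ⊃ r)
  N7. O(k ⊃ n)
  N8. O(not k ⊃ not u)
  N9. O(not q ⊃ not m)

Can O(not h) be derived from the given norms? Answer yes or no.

No

Premise 2 is O(not b ⊃ not h), but O(not b) is not derivable from the premises (the permission P(not b) asserts only not O(b), not O(not b)), so it does not yield O(not h).
No other premise forces O(not h). An ideal world satisfying every premise can still have not h false, so O(not h) is not derivable.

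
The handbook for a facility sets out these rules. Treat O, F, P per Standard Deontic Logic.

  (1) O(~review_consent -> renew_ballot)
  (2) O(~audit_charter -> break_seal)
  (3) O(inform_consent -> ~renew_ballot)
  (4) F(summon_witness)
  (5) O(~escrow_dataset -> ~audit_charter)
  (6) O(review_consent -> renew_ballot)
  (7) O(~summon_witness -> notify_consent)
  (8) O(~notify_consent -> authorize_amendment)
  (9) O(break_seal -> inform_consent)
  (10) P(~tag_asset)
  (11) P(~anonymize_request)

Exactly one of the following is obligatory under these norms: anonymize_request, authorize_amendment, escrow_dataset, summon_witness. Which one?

Premises 6 and 1 cover both cases: O(review_consent -> renew_ballot) and O(~review_consent -> renew_ballot). Since review_consent ∨ ~review_consent is a tautology, O(renew_ballot) follows.
Premise 3 is O(inform_consent -> ~renew_ballot); contrapositively O(renew_ballot -> ~inform_consent). Since O(renew_ballot) holds, K gives O(~inform_consent).
The contrapositive of premise 9 (O(break_seal -> inform_consent)) is O(~inform_consent -> ~break_seal), and O(~inform_consent) is already established, so O(~break_seal).
Premise 2 is O(~audit_charter -> break_seal); contrapositively O(~break_seal -> audit_charter). Since O(~break_seal) holds, K gives O(audit_charter).
Premise 5 is O(~escrow_dataset -> ~audit_charter); contrapositively O(audit_charter -> escrow_dataset). Since O(audit_charter) holds, K gives O(escrow_dataset).
So O(escrow_dataset) holds — escrow_dataset is obligatory. None of the other listed options is made obligatory by any chain of premises.

escrow_dataset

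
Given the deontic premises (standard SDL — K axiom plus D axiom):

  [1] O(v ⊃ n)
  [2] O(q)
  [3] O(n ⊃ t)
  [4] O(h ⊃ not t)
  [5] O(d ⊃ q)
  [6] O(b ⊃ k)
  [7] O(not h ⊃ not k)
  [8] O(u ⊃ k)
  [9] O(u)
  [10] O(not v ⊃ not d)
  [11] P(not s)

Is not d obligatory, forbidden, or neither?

From premise 9 we have O(u).
Applying K to premise 8 (O(u ⊃ k)) and O(u) yields O(k).
Premise 7 is O(not h ⊃ not k); contrapositively O(k ⊃ h). Since O(k) holds, K gives O(h).
Applying K to premise 4 (O(h ⊃ not t)) and O(h) yields O(not t).
Premise 3, O(n ⊃ t), contraposes to O(not t ⊃ not n); with O(not t) we get O(not n).
Premise 1 is O(v ⊃ n); contrapositively O(not n ⊃ not v). Since O(not n) holds, K gives O(not v).
Premise 10 is O(not v ⊃ not d); since O(not v), deontic closure gives O(not d).
Premises 2, 5, 6, 11 do not contribute to this derivation.
Hence not d is obligatory.

Obligatory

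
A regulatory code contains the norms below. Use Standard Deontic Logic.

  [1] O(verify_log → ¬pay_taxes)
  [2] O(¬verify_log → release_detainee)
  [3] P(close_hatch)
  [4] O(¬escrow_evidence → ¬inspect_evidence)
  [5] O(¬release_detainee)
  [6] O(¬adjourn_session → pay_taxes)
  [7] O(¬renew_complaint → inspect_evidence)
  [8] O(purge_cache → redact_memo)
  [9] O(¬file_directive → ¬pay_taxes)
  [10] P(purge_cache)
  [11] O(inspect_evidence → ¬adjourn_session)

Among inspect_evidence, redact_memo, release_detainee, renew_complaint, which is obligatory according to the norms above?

Premise 5 gives O(¬release_detainee).
Premise 2 is O(¬verify_log → release_detainee); contrapositively O(¬release_detainee → verify_log). Since O(¬release_detainee) holds, K gives O(verify_log).
From O(verify_log) and premise 1, O(verify_log → ¬pay_taxes), we obtain O(¬pay_taxes).
Premise 6 is O(¬adjourn_session → pay_taxes); contrapositively O(¬pay_taxes → adjourn_session). Since O(¬pay_taxes) holds, K gives O(adjourn_session).
Premise 11, O(inspect_evidence → ¬adjourn_session), contraposes to O(adjourn_session → ¬inspect_evidence); with O(adjourn_session) we get O(¬inspect_evidence).
Premise 7 is O(¬renew_complaint → inspect_evidence); contrapositively O(¬inspect_evidence → renew_complaint). Since O(¬inspect_evidence) holds, K gives O(renew_complaint).
So O(renew_complaint) holds — renew_complaint is obligatory. None of the other listed options is made obligatory by any chain of premises.

renew_complaint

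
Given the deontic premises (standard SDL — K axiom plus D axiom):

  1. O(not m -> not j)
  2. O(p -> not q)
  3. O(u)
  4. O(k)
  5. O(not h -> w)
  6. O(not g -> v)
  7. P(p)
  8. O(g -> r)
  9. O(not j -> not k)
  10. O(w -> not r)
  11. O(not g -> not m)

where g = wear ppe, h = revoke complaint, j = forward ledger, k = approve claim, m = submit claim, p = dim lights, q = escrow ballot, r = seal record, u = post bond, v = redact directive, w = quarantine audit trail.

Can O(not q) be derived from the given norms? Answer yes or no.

No

Premise 2 is O(p -> not q), but O(p) is not derivable from the premises (the permission P(p) asserts only not O(not p), not O(p)), so it does not yield O(not q).
No other premise forces O(not q). An ideal world satisfying every premise can still have not q false, so O(not q) is not derivable.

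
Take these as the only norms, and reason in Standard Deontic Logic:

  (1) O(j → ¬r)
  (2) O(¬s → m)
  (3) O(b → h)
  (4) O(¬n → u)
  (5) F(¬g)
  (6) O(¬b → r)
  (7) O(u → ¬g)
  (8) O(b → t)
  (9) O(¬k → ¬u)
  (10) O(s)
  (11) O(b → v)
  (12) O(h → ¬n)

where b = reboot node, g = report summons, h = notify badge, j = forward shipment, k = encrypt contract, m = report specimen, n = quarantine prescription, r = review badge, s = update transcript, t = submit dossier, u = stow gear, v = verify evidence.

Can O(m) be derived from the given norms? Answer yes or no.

No

Premise 2 is O(¬s → m), but O(¬s) is not derivable from the premises, so it does not yield O(m).
No other premise forces O(m). An ideal world satisfying every premise can still have m false, so O(m) is not derivable.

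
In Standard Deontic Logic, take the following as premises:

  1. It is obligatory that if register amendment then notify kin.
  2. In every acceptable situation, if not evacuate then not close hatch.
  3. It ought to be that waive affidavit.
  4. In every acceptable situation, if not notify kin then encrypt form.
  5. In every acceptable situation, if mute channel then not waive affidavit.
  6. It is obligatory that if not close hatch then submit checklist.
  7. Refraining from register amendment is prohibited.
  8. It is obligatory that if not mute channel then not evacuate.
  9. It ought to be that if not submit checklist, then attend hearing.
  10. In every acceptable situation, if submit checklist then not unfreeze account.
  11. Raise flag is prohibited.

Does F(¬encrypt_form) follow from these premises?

No

Premise 4 is O(¬notify_kin → encrypt_form), but O(¬notify_kin) is not derivable from the premises, so it does not yield O(encrypt_form).
No other premise forces O(encrypt_form). An ideal world satisfying every premise can still have ¬encrypt_form true, so F(¬encrypt_form) is not derivable.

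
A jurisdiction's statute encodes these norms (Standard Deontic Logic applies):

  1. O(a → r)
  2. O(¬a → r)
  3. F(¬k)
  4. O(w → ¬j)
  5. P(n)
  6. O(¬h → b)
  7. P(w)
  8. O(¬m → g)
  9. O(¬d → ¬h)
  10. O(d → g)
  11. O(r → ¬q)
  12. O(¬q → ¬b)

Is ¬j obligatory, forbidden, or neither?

Premise 4 is O(w → ¬j), but O(w) is not derivable from the premises (the permission P(w) asserts only ¬O(¬w), not O(w)), so it does not yield O(¬j).
No premise or chain of K-axiom applications forces O(¬j), and none forces O(j). So ¬j is neither obligatory nor forbidden under these norms.

Neither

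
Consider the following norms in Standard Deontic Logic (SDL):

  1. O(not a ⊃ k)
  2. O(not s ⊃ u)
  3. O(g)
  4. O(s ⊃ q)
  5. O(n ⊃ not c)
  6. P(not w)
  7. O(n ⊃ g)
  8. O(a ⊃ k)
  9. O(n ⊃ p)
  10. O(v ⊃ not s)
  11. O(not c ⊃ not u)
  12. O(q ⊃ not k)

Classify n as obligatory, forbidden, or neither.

Premises 1 and 8 are O(not a ⊃ k) and O(a ⊃ k); every ideal world satisfies not a or a, so in either case k holds — hence O(k).
Premise 12 is O(q ⊃ not k); contrapositively O(k ⊃ not q). Since O(k) holds, K gives O(not q).
Premise 4, O(s ⊃ q), contraposes to O(not q ⊃ not s); with O(not q) we get O(not s).
Premise 2 is O(not s ⊃ u); since O(not s), deontic closure gives O(u).
Premise 11 is O(not c ⊃ not u); contrapositively O(u ⊃ c). Since O(u) holds, K gives O(c).
Premise 5 is O(n ⊃ not c); contrapositively O(c ⊃ not n). Since O(c) holds, K gives O(not n).
Premises 3, 6, 7, 9, 10 do not contribute to this derivation.
Thus O(not n), which is F(n): n is forbidden.

Forbidden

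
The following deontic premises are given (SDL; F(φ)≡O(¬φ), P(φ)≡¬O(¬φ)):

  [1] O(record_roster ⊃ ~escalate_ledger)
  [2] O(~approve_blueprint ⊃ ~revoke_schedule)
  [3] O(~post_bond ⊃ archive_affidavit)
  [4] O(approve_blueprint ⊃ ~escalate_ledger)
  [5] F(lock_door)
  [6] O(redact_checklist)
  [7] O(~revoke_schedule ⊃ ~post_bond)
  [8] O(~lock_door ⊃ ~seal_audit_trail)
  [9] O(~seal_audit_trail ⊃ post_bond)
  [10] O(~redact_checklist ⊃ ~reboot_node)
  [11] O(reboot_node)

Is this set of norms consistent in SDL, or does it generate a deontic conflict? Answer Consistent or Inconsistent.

Premise 10 is O(~redact_checklist ⊃ ~reboot_node), but O(~redact_checklist) is not derivable from the premises, so it does not yield O(~reboot_node).
So O(~reboot_node) is not derivable, and the apparent clash with O(reboot_node) does not arise.
A world satisfying every obligation exists (e.g. approve_blueprint=true, archive_affidavit=false, escalate_ledger=false, lock_door=false, post_bond=true, reboot_node=true, record_roster=false, redact_checklist=true, revoke_schedule=true, seal_audit_trail=false); no atom is both obligatory and forbidden, so the set is consistent.

Consistent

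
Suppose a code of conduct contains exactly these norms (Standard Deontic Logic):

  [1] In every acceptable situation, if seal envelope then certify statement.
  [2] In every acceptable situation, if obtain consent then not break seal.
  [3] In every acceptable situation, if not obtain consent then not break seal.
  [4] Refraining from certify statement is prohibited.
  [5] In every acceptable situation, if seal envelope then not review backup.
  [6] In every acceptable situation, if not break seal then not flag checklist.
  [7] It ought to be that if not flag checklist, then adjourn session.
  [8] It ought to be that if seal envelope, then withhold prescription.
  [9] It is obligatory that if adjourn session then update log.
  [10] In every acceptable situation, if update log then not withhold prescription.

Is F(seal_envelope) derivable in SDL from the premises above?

Yes

Premises 3 and 2 cover both cases: O(¬obtain_consent → ¬break_seal) and O(obtain_consent → ¬break_seal). Since ¬obtain_consent ∨ obtain_consent is a tautology, O(¬break_seal) follows.
With premise 6, O(¬break_seal → ¬flag_checklist), the K-axiom yields O(¬flag_checklist).
From O(¬flag_checklist) and premise 7, O(¬flag_checklist → adjourn_session), we obtain O(adjourn_session).
Applying K to premise 9 (O(adjourn_session → update_log)) and O(adjourn_session) yields O(update_log).
With premise 10, O(update_log → ¬withhold_prescription), the K-axiom yields O(¬withhold_prescription).
The contrapositive of premise 8 (O(seal_envelope → withhold_prescription)) is O(¬withhold_prescription → ¬seal_envelope), and O(¬withhold_prescription) is already established, so O(¬seal_envelope).
Premises 1, 4, 5 do not contribute to this derivation.
So O(¬seal_envelope) holds, i.e. F(seal_envelope). The claim follows.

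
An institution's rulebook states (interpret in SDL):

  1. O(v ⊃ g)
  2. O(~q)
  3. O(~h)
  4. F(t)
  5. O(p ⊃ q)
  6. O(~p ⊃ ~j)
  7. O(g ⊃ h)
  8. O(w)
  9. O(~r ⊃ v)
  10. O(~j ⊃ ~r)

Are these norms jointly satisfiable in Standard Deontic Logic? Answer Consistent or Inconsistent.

Inconsistent

Premise 3 gives O(~h).
Premise 7, O(g ⊃ h), contraposes to O(~h ⊃ ~g); with O(~h) we get O(~g).
The contrapositive of premise 1 (O(v ⊃ g)) is O(~g ⊃ ~v), and O(~g) is already established, so O(~v).
The contrapositive of premise 9 (O(~r ⊃ v)) is O(~v ⊃ r), and O(~v) is already established, so O(r).
The contrapositive of premise 10 (O(~j ⊃ ~r)) is O(r ⊃ j), and O(r) is already established, so O(j).
Premise 6 is O(~p ⊃ ~j); contrapositively O(j ⊃ p). Since O(j) holds, K gives O(p).
Applying K to premise 5 (O(p ⊃ q)) and O(p) yields O(q).
But premise 2 directly asserts O(~q).
We now have both O(q) and O(~q) — q is simultaneously obligatory and forbidden, violating the D-axiom.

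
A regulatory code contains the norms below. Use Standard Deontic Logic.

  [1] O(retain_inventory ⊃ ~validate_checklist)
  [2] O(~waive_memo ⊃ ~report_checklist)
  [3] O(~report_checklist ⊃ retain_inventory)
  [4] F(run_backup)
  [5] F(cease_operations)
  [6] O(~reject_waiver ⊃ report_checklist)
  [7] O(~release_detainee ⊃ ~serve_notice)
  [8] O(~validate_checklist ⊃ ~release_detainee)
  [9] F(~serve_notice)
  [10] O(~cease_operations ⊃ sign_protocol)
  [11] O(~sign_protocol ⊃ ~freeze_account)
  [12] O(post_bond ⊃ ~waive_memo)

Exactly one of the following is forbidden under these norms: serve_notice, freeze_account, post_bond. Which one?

post_bond

F(~serve_notice) at premise 9 means O(serve_notice).
Premise 7 is O(~release_detainee ⊃ ~serve_notice); contrapositively O(serve_notice ⊃ release_detainee). Since O(serve_notice) holds, K gives O(release_detainee).
The contrapositive of premise 8 (O(~validate_checklist ⊃ ~release_detainee)) is O(release_detainee ⊃ validate_checklist), and O(release_detainee) is already established, so O(validate_checklist).
Premise 1 is O(retain_inventory ⊃ ~validate_checklist); contrapositively O(validate_checklist ⊃ ~retain_inventory). Since O(validate_checklist) holds, K gives O(~retain_inventory).
Premise 3, O(~report_checklist ⊃ retain_inventory), contraposes to O(~retain_inventory ⊃ report_checklist); with O(~retain_inventory) we get O(report_checklist).
The contrapositive of premise 2 (O(~waive_memo ⊃ ~report_checklist)) is O(report_checklist ⊃ waive_memo), and O(report_checklist) is already established, so O(waive_memo).
The contrapositive of premise 12 (O(post_bond ⊃ ~waive_memo)) is O(waive_memo ⊃ ~post_bond), and O(waive_memo) is already established, so O(~post_bond).
So O(~post_bond) holds, i.e. post_bond is forbidden. None of the other listed options is forbidden under the premises.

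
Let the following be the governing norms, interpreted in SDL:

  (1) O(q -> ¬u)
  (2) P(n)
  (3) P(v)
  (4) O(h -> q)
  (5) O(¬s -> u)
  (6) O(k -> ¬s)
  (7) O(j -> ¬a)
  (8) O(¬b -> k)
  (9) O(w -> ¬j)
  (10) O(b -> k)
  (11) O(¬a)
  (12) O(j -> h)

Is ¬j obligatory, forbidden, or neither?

Obligatory

Premises 10 and 8 are O(b -> k) and O(¬b -> k); every ideal world satisfies b or ¬b, so in either case k holds — hence O(k).
Premise 6 is O(k -> ¬s); since O(k), deontic closure gives O(¬s).
With premise 5, O(¬s -> u), the K-axiom yields O(u).
Premise 1 is O(q -> ¬u); contrapositively O(u -> ¬q). Since O(u) holds, K gives O(¬q).
Premise 4, O(h -> q), contraposes to O(¬q -> ¬h); with O(¬q) we get O(¬h).
Premise 12, O(j -> h), contraposes to O(¬h -> ¬j); with O(¬h) we get O(¬j).
Premises 2, 3, 7, 9, 11 do not contribute to this derivation.
Hence ¬j is obligatory.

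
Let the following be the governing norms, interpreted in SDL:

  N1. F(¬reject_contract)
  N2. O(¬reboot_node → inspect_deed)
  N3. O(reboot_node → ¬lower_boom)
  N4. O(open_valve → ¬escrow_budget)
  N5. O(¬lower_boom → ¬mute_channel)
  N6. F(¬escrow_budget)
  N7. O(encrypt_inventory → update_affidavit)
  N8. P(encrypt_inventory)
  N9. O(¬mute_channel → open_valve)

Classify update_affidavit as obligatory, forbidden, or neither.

Premise 7 is O(encrypt_inventory → update_affidavit), but O(encrypt_inventory) is not derivable from the premises (the permission P(encrypt_inventory) asserts only ¬O(¬encrypt_inventory), not O(encrypt_inventory)), so it does not yield O(update_affidavit).
No premise or chain of K-axiom applications forces O(update_affidavit), and none forces O(¬update_affidavit). So update_affidavit is neither obligatory nor forbidden under these norms.

Neither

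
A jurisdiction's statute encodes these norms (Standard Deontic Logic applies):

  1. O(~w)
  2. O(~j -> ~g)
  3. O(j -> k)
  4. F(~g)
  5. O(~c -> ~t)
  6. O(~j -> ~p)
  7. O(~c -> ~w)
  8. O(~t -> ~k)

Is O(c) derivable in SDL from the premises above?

F(~g) at premise 4 means O(g).
Premise 2, O(~j -> ~g), contraposes to O(g -> j); with O(g) we get O(j).
From O(j) and premise 3, O(j -> k), we obtain O(k).
The contrapositive of premise 8 (O(~t -> ~k)) is O(k -> t), and O(k) is already established, so O(t).
The contrapositive of premise 5 (O(~c -> ~t)) is O(t -> c), and O(t) is already established, so O(c).
Premises 1, 6, 7 do not contribute to this derivation.
So O(c) follows.

Yes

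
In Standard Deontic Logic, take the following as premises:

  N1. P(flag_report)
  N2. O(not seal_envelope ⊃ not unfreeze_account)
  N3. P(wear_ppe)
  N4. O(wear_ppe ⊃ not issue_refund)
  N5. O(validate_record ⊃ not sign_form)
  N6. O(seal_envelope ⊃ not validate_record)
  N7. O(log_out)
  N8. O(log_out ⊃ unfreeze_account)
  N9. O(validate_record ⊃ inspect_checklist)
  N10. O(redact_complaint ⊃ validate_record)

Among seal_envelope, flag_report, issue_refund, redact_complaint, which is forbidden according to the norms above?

From premise 7 we have O(log_out).
Applying K to premise 8 (O(log_out ⊃ unfreeze_account)) and O(log_out) yields O(unfreeze_account).
The contrapositive of premise 2 (O(not seal_envelope ⊃ not unfreeze_account)) is O(unfreeze_account ⊃ seal_envelope), and O(unfreeze_account) is already established, so O(seal_envelope).
From O(seal_envelope) and premise 6, O(seal_envelope ⊃ not validate_record), we obtain O(not validate_record).
Premise 10 is O(redact_complaint ⊃ validate_record); contrapositively O(not validate_record ⊃ not redact_complaint). Since O(not validate_record) holds, K gives O(not redact_complaint).
So O(not redact_complaint) holds, i.e. redact_complaint is forbidden. None of the other listed options is forbidden under the premises.

redact_complaint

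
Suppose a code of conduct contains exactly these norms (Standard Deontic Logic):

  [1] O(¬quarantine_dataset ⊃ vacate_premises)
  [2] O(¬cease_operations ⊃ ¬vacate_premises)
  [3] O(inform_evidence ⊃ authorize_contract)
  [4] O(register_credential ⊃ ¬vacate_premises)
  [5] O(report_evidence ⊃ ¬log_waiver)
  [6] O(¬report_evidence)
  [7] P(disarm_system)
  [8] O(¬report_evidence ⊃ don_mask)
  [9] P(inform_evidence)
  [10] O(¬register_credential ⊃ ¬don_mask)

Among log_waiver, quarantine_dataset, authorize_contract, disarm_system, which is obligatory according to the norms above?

Premise 6 gives O(¬report_evidence).
From O(¬report_evidence) and premise 8, O(¬report_evidence ⊃ don_mask), we obtain O(don_mask).
The contrapositive of premise 10 (O(¬register_credential ⊃ ¬don_mask)) is O(don_mask ⊃ register_credential), and O(don_mask) is already established, so O(register_credential).
Applying K to premise 4 (O(register_credential ⊃ ¬vacate_premises)) and O(register_credential) yields O(¬vacate_premises).
Premise 1, O(¬quarantine_dataset ⊃ vacate_premises), contraposes to O(¬vacate_premises ⊃ quarantine_dataset); with O(¬vacate_premises) we get O(quarantine_dataset).
So O(quarantine_dataset) holds — quarantine_dataset is obligatory. None of the other listed options is made obligatory by any chain of premises.

quarantine_dataset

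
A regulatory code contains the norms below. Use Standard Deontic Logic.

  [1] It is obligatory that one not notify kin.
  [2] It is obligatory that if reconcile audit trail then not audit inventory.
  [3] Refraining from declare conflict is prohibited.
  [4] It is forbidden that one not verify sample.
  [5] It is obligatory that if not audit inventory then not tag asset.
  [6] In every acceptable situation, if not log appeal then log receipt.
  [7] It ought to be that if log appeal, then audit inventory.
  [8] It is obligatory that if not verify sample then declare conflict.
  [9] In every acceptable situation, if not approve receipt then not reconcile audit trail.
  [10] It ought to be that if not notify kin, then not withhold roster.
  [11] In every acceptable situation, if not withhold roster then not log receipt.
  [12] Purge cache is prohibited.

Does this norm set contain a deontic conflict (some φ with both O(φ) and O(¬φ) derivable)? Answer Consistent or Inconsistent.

Premise 8 is O(¬verify_sample → declare_conflict); even if O(declare_conflict) held, inferring O(¬verify_sample) would be affirming the consequent — invalid.
So O(¬verify_sample) is not derivable, and the apparent clash with O(verify_sample) does not arise.
A world satisfying every obligation exists (e.g. approve_receipt=false, audit_inventory=true, declare_conflict=true, log_appeal=true, log_receipt=false, notify_kin=false, purge_cache=false, reconcile_audit_trail=false, tag_asset=false, verify_sample=true, withhold_roster=false); no atom is both obligatory and forbidden, so the set is consistent.

Consistent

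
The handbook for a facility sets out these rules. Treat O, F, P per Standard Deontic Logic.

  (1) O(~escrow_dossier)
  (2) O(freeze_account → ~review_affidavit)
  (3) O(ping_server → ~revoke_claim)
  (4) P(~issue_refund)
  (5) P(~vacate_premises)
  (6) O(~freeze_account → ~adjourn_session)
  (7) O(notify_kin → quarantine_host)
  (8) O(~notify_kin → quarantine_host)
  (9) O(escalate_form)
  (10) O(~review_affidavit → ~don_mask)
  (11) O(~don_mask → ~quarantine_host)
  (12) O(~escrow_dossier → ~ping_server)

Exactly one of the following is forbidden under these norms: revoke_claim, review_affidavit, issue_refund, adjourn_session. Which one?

adjourn_session

Premises 8 and 7 cover both cases: O(~notify_kin → quarantine_host) and O(notify_kin → quarantine_host). Since ~notify_kin ∨ notify_kin is a tautology, O(quarantine_host) follows.
Premise 11 is O(~don_mask → ~quarantine_host); contrapositively O(quarantine_host → don_mask). Since O(quarantine_host) holds, K gives O(don_mask).
Premise 10, O(~review_affidavit → ~don_mask), contraposes to O(don_mask → review_affidavit); with O(don_mask) we get O(review_affidavit).
Premise 2, O(freeze_account → ~review_affidavit), contraposes to O(review_affidavit → ~freeze_account); with O(review_affidavit) we get O(~freeze_account).
From O(~freeze_account) and premise 6, O(~freeze_account → ~adjourn_session), we obtain O(~adjourn_session).
So O(~adjourn_session) holds, i.e. adjourn_session is forbidden. None of the other listed options is forbidden under the premises.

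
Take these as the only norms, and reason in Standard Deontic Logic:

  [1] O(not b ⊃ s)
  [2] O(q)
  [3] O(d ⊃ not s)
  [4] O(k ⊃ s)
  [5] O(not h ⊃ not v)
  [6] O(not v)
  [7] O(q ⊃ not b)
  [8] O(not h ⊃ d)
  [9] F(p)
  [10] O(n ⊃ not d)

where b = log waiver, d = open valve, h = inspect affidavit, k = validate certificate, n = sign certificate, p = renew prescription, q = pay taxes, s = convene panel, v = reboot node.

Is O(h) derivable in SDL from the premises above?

Yes

From premise 2 we have O(q).
Applying K to premise 7 (O(q ⊃ not b)) and O(q) yields O(not b).
Applying K to premise 1 (O(not b ⊃ s)) and O(not b) yields O(s).
The contrapositive of premise 3 (O(d ⊃ not s)) is O(s ⊃ not d), and O(s) is already established, so O(not d).
Premise 8, O(not h ⊃ d), contraposes to O(not d ⊃ h); with O(not d) we get O(h).
Premises 4, 5, 6, 9, 10 do not contribute to this derivation.
So O(h) follows.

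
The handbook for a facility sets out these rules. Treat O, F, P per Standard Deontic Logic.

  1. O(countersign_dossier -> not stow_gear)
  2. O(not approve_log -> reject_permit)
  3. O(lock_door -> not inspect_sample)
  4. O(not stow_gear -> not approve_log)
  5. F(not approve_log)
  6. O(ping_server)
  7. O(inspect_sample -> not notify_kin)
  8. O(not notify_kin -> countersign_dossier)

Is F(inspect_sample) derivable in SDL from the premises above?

Yes

Premise 5 is F(not approve_log), i.e. O(approve_log).
The contrapositive of premise 4 (O(not stow_gear -> not approve_log)) is O(approve_log -> stow_gear), and O(approve_log) is already established, so O(stow_gear).
The contrapositive of premise 1 (O(countersign_dossier -> not stow_gear)) is O(stow_gear -> not countersign_dossier), and O(stow_gear) is already established, so O(not countersign_dossier).
The contrapositive of premise 8 (O(not notify_kin -> countersign_dossier)) is O(not countersign_dossier -> notify_kin), and O(not countersign_dossier) is already established, so O(notify_kin).
The contrapositive of premise 7 (O(inspect_sample -> not notify_kin)) is O(notify_kin -> not inspect_sample), and O(notify_kin) is already established, so O(not inspect_sample).
Premises 2, 3, 6 do not contribute to this derivation.
So O(not inspect_sample) holds, i.e. F(inspect_sample). The claim follows.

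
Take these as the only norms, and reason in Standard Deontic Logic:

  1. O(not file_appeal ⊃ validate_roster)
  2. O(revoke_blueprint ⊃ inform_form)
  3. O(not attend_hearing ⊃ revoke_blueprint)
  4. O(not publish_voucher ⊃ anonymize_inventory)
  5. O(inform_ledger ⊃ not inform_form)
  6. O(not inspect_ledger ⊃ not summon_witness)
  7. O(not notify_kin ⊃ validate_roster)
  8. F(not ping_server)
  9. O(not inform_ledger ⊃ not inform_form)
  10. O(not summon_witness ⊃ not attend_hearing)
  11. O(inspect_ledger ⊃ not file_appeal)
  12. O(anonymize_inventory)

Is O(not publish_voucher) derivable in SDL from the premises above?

No

Premise 4 is O(not publish_voucher ⊃ anonymize_inventory); even if O(anonymize_inventory) held, inferring O(not publish_voucher) would be affirming the consequent — invalid.
No other premise forces O(not publish_voucher). An ideal world satisfying every premise can still have not publish_voucher false, so O(not publish_voucher) is not derivable.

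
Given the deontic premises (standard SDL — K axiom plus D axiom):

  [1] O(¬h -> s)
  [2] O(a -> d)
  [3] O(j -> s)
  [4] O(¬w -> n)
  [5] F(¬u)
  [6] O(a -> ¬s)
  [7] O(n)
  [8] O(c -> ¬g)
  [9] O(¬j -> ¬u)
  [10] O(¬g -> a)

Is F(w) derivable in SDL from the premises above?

No

Premise 4 is O(¬w -> n); even if O(n) held, inferring O(¬w) would be affirming the consequent — invalid.
No other premise forces O(¬w). An ideal world satisfying every premise can still have w true, so F(w) is not derivable.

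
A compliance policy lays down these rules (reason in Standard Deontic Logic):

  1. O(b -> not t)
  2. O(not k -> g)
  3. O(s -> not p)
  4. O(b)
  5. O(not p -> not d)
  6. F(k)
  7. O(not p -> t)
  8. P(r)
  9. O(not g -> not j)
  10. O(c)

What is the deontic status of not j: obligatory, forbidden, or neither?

Premise 9 is O(not g -> not j), but O(not g) is not derivable from the premises, so it does not yield O(not j).
No premise or chain of K-axiom applications forces O(not j), and none forces O(j). So not j is neither obligatory nor forbidden under these norms.

Neither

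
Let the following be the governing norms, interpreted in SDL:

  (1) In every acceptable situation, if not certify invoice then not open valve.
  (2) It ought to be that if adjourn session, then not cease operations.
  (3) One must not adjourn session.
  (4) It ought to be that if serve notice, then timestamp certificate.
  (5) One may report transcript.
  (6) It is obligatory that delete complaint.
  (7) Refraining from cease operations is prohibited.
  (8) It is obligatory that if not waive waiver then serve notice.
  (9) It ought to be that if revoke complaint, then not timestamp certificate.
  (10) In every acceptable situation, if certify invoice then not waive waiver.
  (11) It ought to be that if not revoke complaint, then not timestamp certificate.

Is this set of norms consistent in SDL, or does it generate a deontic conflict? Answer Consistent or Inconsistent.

Premise 2 is O(adjourn_session → ¬cease_operations), but O(adjourn_session) is not derivable from the premises, so it does not yield O(¬cease_operations).
So O(¬cease_operations) is not derivable, and the apparent clash with O(cease_operations) does not arise.
A world satisfying every obligation exists (e.g. adjourn_session=false, cease_operations=true, certify_invoice=false, delete_complaint=true, open_valve=false, report_transcript=false, revoke_complaint=false, serve_notice=false, timestamp_certificate=false, waive_waiver=true); no atom is both obligatory and forbidden, so the set is consistent.

Consistent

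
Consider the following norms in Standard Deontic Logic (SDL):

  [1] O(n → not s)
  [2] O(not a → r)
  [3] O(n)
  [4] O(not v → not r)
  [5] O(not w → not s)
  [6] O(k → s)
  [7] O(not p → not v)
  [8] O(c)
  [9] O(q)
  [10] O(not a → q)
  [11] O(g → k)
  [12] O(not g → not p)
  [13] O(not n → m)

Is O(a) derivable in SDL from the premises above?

Premise 3 gives O(n).
Premise 1 is O(n → not s); since O(n), deontic closure gives O(not s).
Premise 6 is O(k → s); contrapositively O(not s → not k). Since O(not s) holds, K gives O(not k).
Premise 11, O(g → k), contraposes to O(not k → not g); with O(not k) we get O(not g).
Applying K to premise 12 (O(not g → not p)) and O(not g) yields O(not p).
With premise 7, O(not p → not v), the K-axiom yields O(not v).
From O(not v) and premise 4, O(not v → not r), we obtain O(not r).
Premise 2, O(not a → r), contraposes to O(not r → a); with O(not r) we get O(a).
Premises 5, 8, 9, 10, 13 do not contribute to this derivation.
So O(a) follows.

Yes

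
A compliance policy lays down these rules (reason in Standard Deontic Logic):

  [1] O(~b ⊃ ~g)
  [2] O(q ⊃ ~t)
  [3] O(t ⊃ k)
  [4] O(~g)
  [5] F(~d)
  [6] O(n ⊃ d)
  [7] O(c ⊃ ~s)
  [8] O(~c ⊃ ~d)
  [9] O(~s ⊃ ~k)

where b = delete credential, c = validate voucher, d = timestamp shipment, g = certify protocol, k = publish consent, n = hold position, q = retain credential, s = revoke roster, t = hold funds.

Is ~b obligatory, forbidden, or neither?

Premise 1 is O(~b ⊃ ~g); even if O(~g) held, inferring O(~b) would be affirming the consequent — invalid.
No premise or chain of K-axiom applications forces O(~b), and none forces O(b). So ~b is neither obligatory nor forbidden under these norms.

Neither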